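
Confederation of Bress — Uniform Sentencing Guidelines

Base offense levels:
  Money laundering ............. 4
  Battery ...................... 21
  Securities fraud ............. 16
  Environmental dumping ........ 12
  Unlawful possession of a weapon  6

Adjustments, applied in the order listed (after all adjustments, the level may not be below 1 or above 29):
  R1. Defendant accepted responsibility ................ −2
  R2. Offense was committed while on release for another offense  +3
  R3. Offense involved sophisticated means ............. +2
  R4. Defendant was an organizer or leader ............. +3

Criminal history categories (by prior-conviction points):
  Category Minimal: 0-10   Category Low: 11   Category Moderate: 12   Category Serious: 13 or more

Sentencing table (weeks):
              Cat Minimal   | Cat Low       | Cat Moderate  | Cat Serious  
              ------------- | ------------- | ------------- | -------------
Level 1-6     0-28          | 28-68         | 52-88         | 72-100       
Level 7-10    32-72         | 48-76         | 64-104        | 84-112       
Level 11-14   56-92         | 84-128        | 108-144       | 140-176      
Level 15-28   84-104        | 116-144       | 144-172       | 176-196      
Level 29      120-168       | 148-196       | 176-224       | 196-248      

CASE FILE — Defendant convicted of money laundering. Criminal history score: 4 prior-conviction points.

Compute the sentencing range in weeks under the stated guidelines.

0-28 weeks

Base offense level for money laundering: 4.
Final offense level: 4.
Criminal history: 4 prior points → Category Minimal (0-10).
Level 4 falls in the 1-6 band.
Grid: Level 1-6 × Category Minimal = 0-28 weeks.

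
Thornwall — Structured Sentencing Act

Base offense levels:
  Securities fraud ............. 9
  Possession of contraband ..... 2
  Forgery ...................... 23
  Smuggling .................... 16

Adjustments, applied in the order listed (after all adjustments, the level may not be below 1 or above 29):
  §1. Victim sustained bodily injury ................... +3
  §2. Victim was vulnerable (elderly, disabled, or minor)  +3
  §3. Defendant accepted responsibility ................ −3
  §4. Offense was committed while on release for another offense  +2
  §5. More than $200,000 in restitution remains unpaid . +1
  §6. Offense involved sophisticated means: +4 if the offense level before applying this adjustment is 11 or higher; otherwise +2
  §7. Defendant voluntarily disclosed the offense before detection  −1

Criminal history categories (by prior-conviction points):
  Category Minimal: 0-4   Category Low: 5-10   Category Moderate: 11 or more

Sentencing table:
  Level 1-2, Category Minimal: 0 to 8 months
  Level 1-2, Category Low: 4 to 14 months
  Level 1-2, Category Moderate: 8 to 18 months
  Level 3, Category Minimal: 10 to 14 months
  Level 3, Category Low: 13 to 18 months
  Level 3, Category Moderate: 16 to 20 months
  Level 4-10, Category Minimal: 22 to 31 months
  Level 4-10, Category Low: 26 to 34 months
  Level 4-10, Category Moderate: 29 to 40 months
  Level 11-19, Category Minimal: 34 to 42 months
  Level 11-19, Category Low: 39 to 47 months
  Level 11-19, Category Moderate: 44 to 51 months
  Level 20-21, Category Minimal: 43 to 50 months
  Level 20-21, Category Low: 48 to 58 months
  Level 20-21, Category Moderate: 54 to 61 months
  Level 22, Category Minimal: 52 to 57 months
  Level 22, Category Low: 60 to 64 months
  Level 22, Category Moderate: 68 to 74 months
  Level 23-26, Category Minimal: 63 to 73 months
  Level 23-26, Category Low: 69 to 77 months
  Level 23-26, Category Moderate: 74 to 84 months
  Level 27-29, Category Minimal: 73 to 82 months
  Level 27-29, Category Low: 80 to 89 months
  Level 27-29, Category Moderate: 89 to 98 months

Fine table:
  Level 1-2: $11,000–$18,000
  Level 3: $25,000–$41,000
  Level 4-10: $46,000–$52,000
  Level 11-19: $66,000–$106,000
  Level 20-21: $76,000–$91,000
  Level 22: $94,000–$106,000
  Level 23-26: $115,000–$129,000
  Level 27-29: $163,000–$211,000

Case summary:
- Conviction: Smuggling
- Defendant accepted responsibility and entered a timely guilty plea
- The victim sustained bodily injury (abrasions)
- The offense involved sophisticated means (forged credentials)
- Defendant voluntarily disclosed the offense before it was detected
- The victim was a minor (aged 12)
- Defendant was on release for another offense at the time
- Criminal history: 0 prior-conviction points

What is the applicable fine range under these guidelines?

Base offense level for smuggling: 16.
§1 applies: 16 + 3 = 19.
§2 applies: 19 + 3 = 22.
§3 applies: 22 − 3 = 19.
§4 applies: 19 + 2 = 21.
§5 does not apply.
§6 applies (level before this adjustment is 21 ≥ 11, so +4): 21 + 4 = 25.
§7 applies: 25 − 1 = 24.
Final offense level: 24.
Level 24 falls in the 23-26 band.
Fine table: Level 23-26 → $115,000–$129,000.

$115,000–$129,000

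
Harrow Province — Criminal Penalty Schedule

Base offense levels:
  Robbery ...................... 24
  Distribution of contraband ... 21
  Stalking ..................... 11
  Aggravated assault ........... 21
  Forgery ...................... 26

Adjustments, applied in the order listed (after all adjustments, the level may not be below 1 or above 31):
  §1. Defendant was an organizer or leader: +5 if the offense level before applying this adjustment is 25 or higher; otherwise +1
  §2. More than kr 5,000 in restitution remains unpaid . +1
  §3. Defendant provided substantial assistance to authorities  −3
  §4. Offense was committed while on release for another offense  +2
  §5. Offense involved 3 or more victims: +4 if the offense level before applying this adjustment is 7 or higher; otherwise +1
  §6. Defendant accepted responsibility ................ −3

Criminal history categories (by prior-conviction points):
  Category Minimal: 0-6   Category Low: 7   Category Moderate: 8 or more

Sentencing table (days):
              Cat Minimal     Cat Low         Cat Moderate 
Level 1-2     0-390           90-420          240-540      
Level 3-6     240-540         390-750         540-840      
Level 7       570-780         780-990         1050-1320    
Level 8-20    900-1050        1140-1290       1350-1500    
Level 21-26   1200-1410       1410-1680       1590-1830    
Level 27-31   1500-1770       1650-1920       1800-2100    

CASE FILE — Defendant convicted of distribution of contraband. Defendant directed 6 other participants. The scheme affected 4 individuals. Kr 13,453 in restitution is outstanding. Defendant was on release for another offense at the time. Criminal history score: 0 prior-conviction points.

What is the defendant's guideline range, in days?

Base offense level for distribution of contraband: 21.
§1 applies (level before this adjustment is 21 < 25, so +1): 21 + 1 = 22.
§2 applies: 22 + 1 = 23.
§4 applies: 23 + 2 = 25.
§5 applies (level before this adjustment is 25 ≥ 7, so +4): 25 + 4 = 29.
§6 does not apply.
Final offense level: 29.
Criminal history: 0 prior points → Category Minimal (0-6).
Level 29 falls in the 27-31 band.
Grid: Level 27-31 × Category Minimal = 1500-1770 days.

1500-1770 days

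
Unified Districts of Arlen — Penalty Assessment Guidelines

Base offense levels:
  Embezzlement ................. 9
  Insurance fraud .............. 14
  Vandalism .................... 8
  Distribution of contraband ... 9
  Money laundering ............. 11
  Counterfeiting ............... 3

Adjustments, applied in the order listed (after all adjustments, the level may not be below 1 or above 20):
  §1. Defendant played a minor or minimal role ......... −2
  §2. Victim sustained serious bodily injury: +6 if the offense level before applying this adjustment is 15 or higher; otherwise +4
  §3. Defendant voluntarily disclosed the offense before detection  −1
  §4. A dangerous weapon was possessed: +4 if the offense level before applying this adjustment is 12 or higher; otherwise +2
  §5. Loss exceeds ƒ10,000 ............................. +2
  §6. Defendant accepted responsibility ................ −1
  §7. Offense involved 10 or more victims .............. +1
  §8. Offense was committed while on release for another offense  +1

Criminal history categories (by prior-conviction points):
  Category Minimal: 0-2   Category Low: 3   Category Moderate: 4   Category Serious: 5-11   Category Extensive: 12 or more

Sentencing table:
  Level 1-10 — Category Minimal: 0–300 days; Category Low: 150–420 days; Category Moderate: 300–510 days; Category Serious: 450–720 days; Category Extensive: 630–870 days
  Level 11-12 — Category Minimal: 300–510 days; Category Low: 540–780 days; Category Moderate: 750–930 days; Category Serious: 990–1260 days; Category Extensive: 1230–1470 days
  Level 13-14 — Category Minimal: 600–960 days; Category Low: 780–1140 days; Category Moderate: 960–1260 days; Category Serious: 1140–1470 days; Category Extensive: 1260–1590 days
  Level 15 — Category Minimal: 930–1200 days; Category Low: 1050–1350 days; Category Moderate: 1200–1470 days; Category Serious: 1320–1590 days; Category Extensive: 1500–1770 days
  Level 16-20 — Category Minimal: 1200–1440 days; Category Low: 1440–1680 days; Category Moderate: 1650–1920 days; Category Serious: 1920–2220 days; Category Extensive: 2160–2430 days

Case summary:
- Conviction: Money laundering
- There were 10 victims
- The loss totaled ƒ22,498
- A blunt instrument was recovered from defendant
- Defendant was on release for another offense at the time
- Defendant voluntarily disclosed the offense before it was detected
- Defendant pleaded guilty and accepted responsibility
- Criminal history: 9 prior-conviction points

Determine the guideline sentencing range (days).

1320-1590 days

Base offense level for money laundering: 11.
§1 does not apply.
§2 does not apply.
§3 applies: 11 − 1 = 10.
§4 applies (level before this adjustment is 10 < 12, so +2): 10 + 2 = 12.
§5 applies: 12 + 2 = 14.
§6 applies: 14 − 1 = 13.
§7 applies: 13 + 1 = 14.
§8 applies: 14 + 1 = 15.
Final offense level: 15.
Criminal history: 9 prior points → Category Serious (5-11).
Level 15 falls in the 15 band.
Grid: Level 15 × Category Serious = 1320-1590 days.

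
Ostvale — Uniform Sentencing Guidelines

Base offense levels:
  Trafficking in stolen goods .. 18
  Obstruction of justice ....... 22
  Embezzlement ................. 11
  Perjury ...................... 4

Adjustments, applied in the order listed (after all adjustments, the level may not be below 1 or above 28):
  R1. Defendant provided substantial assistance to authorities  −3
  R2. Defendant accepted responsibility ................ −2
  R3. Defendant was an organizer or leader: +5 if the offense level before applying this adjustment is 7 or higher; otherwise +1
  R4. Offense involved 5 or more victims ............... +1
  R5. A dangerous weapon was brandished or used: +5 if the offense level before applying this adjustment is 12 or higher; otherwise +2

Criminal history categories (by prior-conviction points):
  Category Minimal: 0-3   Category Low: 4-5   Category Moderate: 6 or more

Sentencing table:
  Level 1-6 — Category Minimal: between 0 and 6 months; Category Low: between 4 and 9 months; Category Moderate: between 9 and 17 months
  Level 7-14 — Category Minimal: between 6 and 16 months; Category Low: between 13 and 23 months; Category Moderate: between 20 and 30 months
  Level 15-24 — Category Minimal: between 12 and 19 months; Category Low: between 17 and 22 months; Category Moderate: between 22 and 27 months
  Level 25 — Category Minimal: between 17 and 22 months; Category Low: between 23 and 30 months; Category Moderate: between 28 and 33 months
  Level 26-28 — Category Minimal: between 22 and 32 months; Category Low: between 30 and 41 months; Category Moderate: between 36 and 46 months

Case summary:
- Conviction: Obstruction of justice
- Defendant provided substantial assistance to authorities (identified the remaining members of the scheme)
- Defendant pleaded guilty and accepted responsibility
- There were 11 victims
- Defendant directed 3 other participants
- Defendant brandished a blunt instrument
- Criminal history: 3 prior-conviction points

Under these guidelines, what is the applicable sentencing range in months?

Base offense level for obstruction of justice: 22.
R1 applies: 22 − 3 = 19.
R2 applies: 19 − 2 = 17.
R3 applies (level before this adjustment is 17 ≥ 7, so +5): 17 + 5 = 22.
R4 applies: 22 + 1 = 23.
R5 applies (level before this adjustment is 23 ≥ 12, so +5): 23 + 5 = 28.
Final offense level: 28.
Criminal history: 3 prior points → Category Minimal (0-3).
Level 28 falls in the 26-28 band.
Grid: Level 26-28 × Category Minimal = 22-32 months.

22-32 months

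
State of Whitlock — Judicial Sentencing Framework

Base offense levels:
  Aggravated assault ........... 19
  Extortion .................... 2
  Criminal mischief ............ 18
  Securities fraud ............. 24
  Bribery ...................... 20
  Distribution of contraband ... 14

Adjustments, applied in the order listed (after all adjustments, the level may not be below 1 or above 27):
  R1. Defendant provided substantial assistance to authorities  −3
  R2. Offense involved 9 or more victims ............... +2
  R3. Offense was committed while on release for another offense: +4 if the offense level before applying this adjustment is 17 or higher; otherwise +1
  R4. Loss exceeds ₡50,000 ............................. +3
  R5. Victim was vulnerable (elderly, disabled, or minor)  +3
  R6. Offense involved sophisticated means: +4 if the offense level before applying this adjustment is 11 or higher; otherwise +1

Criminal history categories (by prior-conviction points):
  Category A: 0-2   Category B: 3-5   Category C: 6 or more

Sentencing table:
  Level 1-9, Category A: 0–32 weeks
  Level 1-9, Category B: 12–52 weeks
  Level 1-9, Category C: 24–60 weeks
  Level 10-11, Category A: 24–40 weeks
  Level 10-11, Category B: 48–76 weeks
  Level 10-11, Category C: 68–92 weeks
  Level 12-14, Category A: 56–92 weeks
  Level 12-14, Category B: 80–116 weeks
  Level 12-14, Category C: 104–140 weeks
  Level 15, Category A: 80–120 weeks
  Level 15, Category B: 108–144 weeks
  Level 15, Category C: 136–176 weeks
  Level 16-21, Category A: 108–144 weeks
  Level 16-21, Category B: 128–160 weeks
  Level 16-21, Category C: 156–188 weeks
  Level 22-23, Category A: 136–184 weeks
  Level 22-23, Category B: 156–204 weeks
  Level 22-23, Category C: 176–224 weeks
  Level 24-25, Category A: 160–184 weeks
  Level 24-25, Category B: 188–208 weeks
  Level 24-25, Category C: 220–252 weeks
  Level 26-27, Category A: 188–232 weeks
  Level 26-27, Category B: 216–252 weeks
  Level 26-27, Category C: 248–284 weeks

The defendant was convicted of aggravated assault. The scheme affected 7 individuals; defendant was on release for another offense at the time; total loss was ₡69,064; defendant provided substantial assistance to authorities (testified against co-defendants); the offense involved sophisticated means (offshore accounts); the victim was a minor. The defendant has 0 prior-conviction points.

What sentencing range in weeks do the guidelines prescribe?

Base offense level for aggravated assault: 19.
R1 applies: 19 − 3 = 16.
R3 applies (level before this adjustment is 16 < 17, so +1): 16 + 1 = 17.
R4 applies: 17 + 3 = 20.
R5 applies: 20 + 3 = 23.
R6 applies (level before this adjustment is 23 ≥ 11, so +4): 23 + 4 = 27.
Final offense level: 27.
Criminal history: 0 prior points → Category A (0-2).
Level 27 falls in the 26-27 band.
Grid: Level 26-27 × Category A = 188-232 weeks.

188-232 weeks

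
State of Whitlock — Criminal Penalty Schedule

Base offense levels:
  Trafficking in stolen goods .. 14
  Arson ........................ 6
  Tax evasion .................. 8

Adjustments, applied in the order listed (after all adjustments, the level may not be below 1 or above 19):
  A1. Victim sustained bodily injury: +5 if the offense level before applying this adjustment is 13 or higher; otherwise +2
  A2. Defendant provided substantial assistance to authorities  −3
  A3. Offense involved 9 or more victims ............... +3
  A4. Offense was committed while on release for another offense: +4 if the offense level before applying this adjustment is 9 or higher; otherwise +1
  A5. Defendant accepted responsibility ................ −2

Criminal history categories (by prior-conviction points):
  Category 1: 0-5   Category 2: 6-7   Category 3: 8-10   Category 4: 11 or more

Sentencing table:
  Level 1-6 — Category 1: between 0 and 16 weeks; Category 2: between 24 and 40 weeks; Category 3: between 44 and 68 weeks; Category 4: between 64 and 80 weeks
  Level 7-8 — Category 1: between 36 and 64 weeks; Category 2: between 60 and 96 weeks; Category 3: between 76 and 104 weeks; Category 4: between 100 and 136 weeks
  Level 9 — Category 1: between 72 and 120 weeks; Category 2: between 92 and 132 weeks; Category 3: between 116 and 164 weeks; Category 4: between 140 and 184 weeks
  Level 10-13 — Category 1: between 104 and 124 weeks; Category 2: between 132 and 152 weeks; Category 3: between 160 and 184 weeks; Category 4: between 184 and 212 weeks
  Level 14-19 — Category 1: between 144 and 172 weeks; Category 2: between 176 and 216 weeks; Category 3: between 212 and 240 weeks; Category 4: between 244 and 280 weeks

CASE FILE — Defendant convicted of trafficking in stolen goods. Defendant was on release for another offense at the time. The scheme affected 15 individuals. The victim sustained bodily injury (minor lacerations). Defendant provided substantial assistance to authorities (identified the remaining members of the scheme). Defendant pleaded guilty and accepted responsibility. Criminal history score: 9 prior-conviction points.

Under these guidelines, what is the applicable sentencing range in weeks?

Base offense level for trafficking in stolen goods: 14.
A1 applies (level before this adjustment is 14 ≥ 13, so +5): 14 + 5 = 19.
A2 applies: 19 − 3 = 16.
A3 applies: 16 + 3 = 19.
A4 applies (level before this adjustment is 19 ≥ 9, so +4): 19 + 4 = 23.
A5 applies: 23 − 2 = 21.
Level 21 exceeds the maximum of 19; capped at 19.
Final offense level: 19.
Criminal history: 9 prior points → Category 3 (8-10).
Level 19 falls in the 14-19 band.
Grid: Level 14-19 × Category 3 = 212-240 weeks.

212-240 weeks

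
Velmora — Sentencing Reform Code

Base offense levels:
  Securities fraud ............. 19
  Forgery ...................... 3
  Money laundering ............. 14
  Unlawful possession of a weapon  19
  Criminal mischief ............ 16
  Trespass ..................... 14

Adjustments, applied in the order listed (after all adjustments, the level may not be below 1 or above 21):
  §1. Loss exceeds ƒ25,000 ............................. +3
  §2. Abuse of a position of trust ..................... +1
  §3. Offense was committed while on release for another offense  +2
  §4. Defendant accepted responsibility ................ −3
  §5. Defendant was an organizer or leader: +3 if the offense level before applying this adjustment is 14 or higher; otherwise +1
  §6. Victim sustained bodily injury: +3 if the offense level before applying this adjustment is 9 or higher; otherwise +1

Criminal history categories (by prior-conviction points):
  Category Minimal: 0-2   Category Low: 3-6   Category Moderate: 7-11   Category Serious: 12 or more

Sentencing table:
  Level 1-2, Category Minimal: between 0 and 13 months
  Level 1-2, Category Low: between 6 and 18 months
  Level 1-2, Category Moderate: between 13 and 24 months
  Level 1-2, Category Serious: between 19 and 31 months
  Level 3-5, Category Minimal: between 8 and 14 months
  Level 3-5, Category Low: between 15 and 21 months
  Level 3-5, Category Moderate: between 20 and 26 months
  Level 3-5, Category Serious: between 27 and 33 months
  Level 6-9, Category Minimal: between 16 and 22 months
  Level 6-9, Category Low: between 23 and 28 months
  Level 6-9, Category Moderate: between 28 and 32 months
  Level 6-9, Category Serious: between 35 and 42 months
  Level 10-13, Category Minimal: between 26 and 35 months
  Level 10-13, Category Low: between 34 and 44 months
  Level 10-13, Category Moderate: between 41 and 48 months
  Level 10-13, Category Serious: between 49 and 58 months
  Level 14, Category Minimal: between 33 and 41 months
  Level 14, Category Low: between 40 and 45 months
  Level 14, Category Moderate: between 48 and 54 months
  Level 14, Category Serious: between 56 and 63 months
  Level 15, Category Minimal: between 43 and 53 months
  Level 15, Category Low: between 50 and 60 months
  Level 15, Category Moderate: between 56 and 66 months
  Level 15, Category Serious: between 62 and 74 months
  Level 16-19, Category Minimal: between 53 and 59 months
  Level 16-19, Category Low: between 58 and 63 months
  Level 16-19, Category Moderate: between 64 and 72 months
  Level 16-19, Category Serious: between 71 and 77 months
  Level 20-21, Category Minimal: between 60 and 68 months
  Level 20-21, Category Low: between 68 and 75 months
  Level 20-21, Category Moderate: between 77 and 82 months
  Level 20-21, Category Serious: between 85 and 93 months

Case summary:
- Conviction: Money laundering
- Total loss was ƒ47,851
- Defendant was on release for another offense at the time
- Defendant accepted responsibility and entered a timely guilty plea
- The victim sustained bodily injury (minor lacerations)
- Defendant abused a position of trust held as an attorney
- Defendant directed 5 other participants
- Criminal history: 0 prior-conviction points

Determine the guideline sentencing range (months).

Base offense level for money laundering: 14.
§1 applies: 14 + 3 = 17.
§2 applies: 17 + 1 = 18.
§3 applies: 18 + 2 = 20.
§4 applies: 20 − 3 = 17.
§5 applies (level before this adjustment is 17 ≥ 14, so +3): 17 + 3 = 20.
§6 applies (level before this adjustment is 20 ≥ 9, so +3): 20 + 3 = 23.
Level 23 exceeds the maximum of 21; capped at 21.
Final offense level: 21.
Criminal history: 0 prior points → Category Minimal (0-2).
Level 21 falls in the 20-21 band.
Grid: Level 20-21 × Category Minimal = 60-68 months.

60-68 months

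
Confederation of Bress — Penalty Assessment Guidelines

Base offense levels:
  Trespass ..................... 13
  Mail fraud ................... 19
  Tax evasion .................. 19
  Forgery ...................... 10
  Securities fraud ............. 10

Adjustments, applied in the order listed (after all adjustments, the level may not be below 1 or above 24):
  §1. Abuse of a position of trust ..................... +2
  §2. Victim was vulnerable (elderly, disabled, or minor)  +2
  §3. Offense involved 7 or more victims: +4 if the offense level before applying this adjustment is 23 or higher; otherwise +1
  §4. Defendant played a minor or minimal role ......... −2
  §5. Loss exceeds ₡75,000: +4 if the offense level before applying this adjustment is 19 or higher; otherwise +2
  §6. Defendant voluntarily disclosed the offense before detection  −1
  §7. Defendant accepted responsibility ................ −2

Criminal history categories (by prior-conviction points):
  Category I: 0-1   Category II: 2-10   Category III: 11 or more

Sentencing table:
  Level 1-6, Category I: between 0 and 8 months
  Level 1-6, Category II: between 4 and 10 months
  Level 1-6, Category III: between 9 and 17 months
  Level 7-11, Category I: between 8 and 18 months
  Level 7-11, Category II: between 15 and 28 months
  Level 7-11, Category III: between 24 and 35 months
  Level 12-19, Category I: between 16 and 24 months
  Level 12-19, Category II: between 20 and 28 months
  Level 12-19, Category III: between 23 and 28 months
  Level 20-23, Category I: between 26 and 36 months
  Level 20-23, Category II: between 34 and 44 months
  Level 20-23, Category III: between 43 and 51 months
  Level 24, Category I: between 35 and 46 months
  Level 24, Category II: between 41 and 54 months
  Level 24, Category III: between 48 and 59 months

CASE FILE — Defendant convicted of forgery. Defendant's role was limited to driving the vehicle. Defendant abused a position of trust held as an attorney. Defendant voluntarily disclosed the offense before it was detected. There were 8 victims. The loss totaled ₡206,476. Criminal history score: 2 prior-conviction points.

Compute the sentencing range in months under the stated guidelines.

Base offense level for forgery: 10.
§1 applies: 10 + 2 = 12.
§3 applies (level before this adjustment is 12 < 23, so +1): 12 + 1 = 13.
§4 applies: 13 − 2 = 11.
§5 applies (level before this adjustment is 11 < 19, so +2): 11 + 2 = 13.
§6 applies: 13 − 1 = 12.
Final offense level: 12.
Criminal history: 2 prior points → Category II (2-10).
Level 12 falls in the 12-19 band.
Grid: Level 12-19 × Category II = 20-28 months.

20-28 months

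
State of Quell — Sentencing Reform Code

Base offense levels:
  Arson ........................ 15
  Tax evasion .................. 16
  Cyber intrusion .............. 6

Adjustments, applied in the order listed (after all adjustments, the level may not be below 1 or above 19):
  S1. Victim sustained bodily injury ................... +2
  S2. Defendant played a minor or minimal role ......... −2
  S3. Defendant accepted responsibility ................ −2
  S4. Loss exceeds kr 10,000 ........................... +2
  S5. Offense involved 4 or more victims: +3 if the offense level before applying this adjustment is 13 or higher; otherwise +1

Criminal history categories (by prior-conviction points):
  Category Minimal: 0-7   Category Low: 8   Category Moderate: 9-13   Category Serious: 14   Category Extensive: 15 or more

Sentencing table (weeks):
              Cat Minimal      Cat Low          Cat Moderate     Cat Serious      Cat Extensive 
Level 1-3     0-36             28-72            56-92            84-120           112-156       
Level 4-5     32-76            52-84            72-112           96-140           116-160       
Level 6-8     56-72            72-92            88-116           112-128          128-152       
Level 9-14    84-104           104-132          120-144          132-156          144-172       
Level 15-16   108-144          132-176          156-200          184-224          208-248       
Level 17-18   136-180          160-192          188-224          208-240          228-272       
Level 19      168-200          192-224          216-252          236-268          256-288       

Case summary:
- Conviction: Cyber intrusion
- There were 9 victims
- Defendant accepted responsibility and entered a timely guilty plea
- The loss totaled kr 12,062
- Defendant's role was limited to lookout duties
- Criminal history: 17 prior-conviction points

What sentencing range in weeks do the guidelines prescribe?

Base offense level for cyber intrusion: 6.
S2 applies: 6 − 2 = 4.
S3 applies: 4 − 2 = 2.
S4 applies: 2 + 2 = 4.
S5 applies (level before this adjustment is 4 < 13, so +1): 4 + 1 = 5.
Final offense level: 5.
Criminal history: 17 prior points → Category Extensive (15+).
Level 5 falls in the 4-5 band.
Grid: Level 4-5 × Category Extensive = 116-160 weeks.

116-160 weeks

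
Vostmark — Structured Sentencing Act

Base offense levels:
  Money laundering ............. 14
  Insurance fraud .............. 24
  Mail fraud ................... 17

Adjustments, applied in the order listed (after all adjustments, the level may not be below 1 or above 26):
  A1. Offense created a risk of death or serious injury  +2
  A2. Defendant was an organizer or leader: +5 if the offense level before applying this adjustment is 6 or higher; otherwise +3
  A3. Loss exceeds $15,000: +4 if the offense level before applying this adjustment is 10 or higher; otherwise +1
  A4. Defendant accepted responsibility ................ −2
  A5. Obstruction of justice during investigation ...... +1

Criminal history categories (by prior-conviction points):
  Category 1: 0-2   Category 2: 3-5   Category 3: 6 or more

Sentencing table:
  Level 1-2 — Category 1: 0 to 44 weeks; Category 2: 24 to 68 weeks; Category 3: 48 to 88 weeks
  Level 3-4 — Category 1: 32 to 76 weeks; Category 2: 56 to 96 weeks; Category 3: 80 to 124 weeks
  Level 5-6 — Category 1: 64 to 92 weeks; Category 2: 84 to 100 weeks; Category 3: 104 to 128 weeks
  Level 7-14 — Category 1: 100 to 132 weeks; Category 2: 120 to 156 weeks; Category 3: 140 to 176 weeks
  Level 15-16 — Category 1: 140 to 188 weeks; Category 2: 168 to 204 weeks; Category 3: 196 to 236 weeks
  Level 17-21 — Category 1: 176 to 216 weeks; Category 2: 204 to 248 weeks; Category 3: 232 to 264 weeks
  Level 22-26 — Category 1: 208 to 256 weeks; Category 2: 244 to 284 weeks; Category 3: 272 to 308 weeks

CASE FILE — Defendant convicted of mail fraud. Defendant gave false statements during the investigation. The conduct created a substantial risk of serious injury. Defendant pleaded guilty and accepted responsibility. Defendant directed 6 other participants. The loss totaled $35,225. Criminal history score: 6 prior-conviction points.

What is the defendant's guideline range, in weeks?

272-308 weeks

Base offense level for mail fraud: 17.
A1 applies: 17 + 2 = 19.
A2 applies (level before this adjustment is 19 ≥ 6, so +5): 19 + 5 = 24.
A3 applies (level before this adjustment is 24 ≥ 10, so +4): 24 + 4 = 28.
A4 applies: 28 − 2 = 26.
A5 applies: 26 + 1 = 27.
Level 27 exceeds the maximum of 26; capped at 26.
Final offense level: 26.
Criminal history: 6 prior points → Category 3 (6+).
Level 26 falls in the 22-26 band.
Grid: Level 22-26 × Category 3 = 272-308 weeks.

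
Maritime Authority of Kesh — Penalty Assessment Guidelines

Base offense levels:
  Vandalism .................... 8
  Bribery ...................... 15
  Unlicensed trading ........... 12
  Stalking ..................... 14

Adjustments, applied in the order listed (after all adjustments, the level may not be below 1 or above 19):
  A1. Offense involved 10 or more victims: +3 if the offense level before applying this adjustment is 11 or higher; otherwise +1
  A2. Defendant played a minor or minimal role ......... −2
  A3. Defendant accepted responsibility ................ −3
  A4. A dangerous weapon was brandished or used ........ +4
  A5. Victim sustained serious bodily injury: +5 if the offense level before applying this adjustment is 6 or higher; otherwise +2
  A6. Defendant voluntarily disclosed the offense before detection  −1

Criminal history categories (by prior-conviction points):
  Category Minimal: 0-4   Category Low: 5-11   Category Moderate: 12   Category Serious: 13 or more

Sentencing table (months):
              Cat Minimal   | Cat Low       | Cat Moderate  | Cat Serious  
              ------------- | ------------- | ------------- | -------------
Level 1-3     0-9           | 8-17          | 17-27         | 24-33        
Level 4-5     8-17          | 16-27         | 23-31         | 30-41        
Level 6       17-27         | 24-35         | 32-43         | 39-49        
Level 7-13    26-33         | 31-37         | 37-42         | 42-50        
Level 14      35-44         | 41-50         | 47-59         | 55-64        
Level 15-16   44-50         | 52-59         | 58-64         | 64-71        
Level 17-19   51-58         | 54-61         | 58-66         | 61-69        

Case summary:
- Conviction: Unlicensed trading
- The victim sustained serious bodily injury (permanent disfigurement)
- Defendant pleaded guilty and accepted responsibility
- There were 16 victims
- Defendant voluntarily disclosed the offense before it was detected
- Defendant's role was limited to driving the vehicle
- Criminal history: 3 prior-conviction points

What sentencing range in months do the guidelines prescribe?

Base offense level for unlicensed trading: 12.
A1 applies (level before this adjustment is 12 ≥ 11, so +3): 12 + 3 = 15.
A2 applies: 15 − 2 = 13.
A3 applies: 13 − 3 = 10.
A4 does not apply.
A5 applies (level before this adjustment is 10 ≥ 6, so +5): 10 + 5 = 15.
A6 applies: 15 − 1 = 14.
Final offense level: 14.
Criminal history: 3 prior points → Category Minimal (0-4).
Level 14 falls in the 14 band.
Grid: Level 14 × Category Minimal = 35-44 months.

35-44 months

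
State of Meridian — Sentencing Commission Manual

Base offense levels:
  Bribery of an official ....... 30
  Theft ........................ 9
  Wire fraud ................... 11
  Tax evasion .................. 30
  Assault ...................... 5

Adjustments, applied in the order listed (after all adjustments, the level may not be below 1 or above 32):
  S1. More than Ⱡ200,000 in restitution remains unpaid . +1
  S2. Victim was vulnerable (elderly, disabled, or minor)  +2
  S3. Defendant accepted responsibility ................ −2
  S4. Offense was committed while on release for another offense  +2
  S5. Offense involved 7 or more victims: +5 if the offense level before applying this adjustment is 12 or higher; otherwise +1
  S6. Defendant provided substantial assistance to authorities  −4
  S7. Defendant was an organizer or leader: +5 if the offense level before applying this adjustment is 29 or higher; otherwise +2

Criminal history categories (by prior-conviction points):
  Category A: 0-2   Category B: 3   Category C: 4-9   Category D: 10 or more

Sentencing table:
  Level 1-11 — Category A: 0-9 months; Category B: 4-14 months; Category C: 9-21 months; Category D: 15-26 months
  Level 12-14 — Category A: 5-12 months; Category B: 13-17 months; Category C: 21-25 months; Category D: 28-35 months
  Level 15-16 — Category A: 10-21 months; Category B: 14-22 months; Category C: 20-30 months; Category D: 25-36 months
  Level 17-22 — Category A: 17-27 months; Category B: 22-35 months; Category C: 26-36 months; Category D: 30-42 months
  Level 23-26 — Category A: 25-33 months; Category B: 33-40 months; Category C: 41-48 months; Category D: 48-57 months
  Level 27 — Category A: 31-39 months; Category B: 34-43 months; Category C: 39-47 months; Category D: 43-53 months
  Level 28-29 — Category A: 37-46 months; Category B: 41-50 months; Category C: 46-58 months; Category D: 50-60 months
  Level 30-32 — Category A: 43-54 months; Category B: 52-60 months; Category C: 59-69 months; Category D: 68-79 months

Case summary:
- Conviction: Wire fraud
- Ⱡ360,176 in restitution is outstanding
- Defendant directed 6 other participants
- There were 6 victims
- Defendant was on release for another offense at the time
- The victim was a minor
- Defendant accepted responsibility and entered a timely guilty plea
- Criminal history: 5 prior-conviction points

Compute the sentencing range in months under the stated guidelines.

Base offense level for wire fraud: 11.
S1 applies: 11 + 1 = 12.
S2 applies: 12 + 2 = 14.
S3 applies: 14 − 2 = 12.
S4 applies: 12 + 2 = 14.
S5 does not apply.
S6 does not apply.
S7 applies (level before this adjustment is 14 < 29, so +2): 14 + 2 = 16.
Final offense level: 16.
Criminal history: 5 prior points → Category C (4-9).
Level 16 falls in the 15-16 band.
Grid: Level 15-16 × Category C = 20-30 months.

20-30 months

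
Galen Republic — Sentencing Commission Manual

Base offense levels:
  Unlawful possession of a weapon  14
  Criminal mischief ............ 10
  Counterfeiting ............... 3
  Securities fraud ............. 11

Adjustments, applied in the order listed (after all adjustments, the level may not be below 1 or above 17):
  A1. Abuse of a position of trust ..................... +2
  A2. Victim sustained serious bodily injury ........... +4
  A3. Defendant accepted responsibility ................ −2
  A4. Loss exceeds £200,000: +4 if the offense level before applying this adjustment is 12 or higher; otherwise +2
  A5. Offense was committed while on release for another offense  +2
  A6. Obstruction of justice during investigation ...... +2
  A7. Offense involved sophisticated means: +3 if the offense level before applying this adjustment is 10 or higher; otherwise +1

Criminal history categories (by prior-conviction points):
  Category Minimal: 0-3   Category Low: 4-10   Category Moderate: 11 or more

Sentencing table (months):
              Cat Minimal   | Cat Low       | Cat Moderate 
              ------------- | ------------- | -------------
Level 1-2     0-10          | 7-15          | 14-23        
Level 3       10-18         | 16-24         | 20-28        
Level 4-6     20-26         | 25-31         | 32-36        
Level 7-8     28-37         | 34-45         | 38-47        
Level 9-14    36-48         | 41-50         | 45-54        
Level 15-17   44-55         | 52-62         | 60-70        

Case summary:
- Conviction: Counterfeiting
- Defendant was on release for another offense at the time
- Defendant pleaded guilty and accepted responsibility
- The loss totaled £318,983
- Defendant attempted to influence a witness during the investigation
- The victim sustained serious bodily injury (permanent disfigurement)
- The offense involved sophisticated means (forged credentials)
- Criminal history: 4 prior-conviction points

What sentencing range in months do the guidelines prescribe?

41-50 months

Base offense level for counterfeiting: 3.
A1 does not apply.
A2 applies: 3 + 4 = 7.
A3 applies: 7 − 2 = 5.
A4 applies (level before this adjustment is 5 < 12, so +2): 5 + 2 = 7.
A5 applies: 7 + 2 = 9.
A6 applies: 9 + 2 = 11.
A7 applies (level before this adjustment is 11 ≥ 10, so +3): 11 + 3 = 14.
Final offense level: 14.
Criminal history: 4 prior points → Category Low (4-10).
Level 14 falls in the 9-14 band.
Grid: Level 9-14 × Category Low = 41-50 months.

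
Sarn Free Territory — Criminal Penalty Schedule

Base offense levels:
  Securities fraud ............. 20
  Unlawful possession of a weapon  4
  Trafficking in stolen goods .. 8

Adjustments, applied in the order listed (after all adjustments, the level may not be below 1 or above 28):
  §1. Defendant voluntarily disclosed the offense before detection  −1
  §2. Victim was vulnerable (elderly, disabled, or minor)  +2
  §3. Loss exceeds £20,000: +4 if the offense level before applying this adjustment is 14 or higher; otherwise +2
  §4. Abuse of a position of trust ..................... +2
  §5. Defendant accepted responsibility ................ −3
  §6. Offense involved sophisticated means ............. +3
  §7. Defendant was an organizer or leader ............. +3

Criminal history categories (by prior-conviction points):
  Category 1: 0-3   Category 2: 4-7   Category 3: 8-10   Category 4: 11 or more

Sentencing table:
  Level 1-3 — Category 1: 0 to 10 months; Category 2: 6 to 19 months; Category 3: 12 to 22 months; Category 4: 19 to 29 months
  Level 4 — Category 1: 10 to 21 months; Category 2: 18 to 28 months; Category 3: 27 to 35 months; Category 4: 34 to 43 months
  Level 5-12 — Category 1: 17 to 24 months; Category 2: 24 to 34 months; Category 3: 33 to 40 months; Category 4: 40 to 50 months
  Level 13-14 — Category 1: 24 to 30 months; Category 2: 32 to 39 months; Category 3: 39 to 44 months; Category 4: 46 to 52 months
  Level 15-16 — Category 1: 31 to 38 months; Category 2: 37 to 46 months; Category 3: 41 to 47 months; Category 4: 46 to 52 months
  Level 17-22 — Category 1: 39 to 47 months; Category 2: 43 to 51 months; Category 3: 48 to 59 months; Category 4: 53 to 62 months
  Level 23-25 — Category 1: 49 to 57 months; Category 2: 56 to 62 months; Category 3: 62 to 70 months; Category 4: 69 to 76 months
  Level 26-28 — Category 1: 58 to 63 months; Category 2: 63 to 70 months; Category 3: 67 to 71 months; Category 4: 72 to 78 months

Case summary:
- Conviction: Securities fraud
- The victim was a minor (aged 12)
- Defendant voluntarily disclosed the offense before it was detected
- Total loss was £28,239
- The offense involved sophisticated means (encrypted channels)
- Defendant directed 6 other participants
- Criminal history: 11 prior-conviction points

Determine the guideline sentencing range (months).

72-78 months

Base offense level for securities fraud: 20.
§1 applies: 20 − 1 = 19.
§2 applies: 19 + 2 = 21.
§3 applies (level before this adjustment is 21 ≥ 14, so +4): 21 + 4 = 25.
§5 does not apply.
§6 applies: 25 + 3 = 28.
§7 applies: 28 + 3 = 31.
Level 31 exceeds the maximum of 28; capped at 28.
Final offense level: 28.
Criminal history: 11 prior points → Category 4 (11+).
Level 28 falls in the 26-28 band.
Grid: Level 26-28 × Category 4 = 72-78 months.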